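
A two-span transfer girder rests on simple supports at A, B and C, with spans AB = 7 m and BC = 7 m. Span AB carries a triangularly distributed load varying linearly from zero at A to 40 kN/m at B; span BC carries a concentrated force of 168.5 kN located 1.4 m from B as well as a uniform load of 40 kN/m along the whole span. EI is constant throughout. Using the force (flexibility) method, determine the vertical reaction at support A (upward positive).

Release continuity at B by inserting a hinge; the redundant is the internal moment M_B. The primary structure is two simply-supported spans AB and BC.
Discontinuity in slope at B on the released structure — sum the simple-span end rotations:
  span AB: triangular load, peak 40: w₀L³/(45EI) = 304.9/EI
  span BC: point load 168.5 at a = 1.4: Pab(L + b)/(6LEI) = 396.3/EI
  span BC: UDL 40: wL³/(24EI) = 571.7/EI
  relative rotation θ_0 = (304.9 + 968)/EI = 1273/EI
A unit hogging moment at B produces rotation L₁/(3EI) + L₂/(3EI) = 4.667/EI.
Slope continuity at B: θ_0 = M_B·4.667/EI, so M_B = 1273/4.667 = 272.8 kN·m (hogging).
Span AB, ΣM about A with M_B applied at B: R_B^{AB}·7 = 653.3 + 272.8, so R_B^{AB} = 132.3 kN and R_A = 140 − 132.3 = 7.701 kN.

R_A = 7.701 kN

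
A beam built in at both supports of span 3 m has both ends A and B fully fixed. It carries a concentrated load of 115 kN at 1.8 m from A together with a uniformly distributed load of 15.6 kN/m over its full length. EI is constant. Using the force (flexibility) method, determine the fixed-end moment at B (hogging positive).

M_B = 61.38 kN·m

Release both end moments; the primary structure is a simply-supported span AB with redundants M_A and M_B.
On the primary (simply-supported) span, the end slopes from the loading are:
  at A: point load 115 at a = 1.8: Pab(L + b)/(6LEI) = 57.96/EI
  at B: point load 115 at a = 1.8: Pab(L + a)/(6LEI) = 66.24/EI
  at A: UDL 15.6: wL³/(24EI) = 17.55/EI
  at B: UDL 15.6: wL³/(24EI) = 17.55/EI
  θ_A0 = 75.51/EI,  θ_B0 = 83.79/EI
Flexibility coefficients: a unit moment at one end gives L/(3EI) there and L/(6EI) at the far end, so f₁₁ = f₂₂ = 1/EI and f₁₂ = f₂₁ = 0.5/EI.
Compatibility — zero rotation at each built-in end:
  1 M_A + 0.5 M_B = 75.51
  0.5 M_A + 1 M_B = 83.79
Solving the pair gives M_A = 44.82 kN·m and M_B = 61.38 kN·m (hogging).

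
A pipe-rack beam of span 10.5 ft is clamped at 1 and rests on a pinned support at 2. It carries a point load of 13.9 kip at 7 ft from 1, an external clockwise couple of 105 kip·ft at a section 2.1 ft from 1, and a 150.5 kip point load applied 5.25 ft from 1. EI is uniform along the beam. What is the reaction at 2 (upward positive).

Remove the prop at 2; the released (primary) structure is a cantilever built in at 1.
Downward deflection at the released point 2 due to the loads:
  point load 13.9 at a = 7: Pa²(3L − a)/(6EI) = 2781/EI
  clockwise couple 105 at a = 2.1: M₀a(2L − a)/(2EI) = 2084/EI
  point load 150.5 at a = 5.25: Pa²(3L − a)/(6EI) = 18148/EI
  δ_0 = 23013/EI
Tip deflection under a unit load at 2: L³/(3EI) = 385.9/EI.
Compatibility at 2: δ_0 − R_2·δ_{22} = 0, so R_2 = 23013/385.9 = 59.64 kip.

R_2 = 59.64 kip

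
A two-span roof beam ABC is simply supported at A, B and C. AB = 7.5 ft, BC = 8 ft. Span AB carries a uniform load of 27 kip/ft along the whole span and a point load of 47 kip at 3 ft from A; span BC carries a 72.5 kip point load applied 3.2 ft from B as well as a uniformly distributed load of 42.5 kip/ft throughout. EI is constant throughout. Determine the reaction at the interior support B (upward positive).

Release continuity at B by inserting a hinge; the redundant is the internal moment M_B. The primary structure is two simply-supported spans AB and BC.
Rotations at B on the released spans (each span's end-slope, ×1/EI):
  span AB: UDL 27: wL³/(24EI) = 474.6/EI
  span AB: point load 47 at a = 3: Pab(L + a)/(6LEI) = 148.1/EI
  span BC: point load 72.5 at a = 3.2: Pab(L + b)/(6LEI) = 297/EI
  span BC: UDL 42.5: wL³/(24EI) = 906.7/EI
  relative rotation θ_0 = (622.7 + 1204)/EI = 1826/EI
A unit hogging moment at B produces rotation L₁/(3EI) + L₂/(3EI) = 5.167/EI.
Slope continuity at B: θ_0 = M_B·5.167/EI, so M_B = 1826/5.167 = 353.5 kip·ft (hogging).
Span AB, ΣM about A with M_B applied at B: R_B^{AB}·7.5 = 900.4 + 353.5, so R_B^{AB} = 167.2 kip and R_A = 249.5 − 167.2 = 82.32 kip.
Span BC, ΣM about C: R_B^{BC}·8 = 1708 + 353.5, so R_B^{BC} = 257.7 kip and R_C = 412.5 − 257.7 = 154.8 kip.
R_B = 167.2 + 257.7 = 424.9 kip.

R_B = 424.9 kip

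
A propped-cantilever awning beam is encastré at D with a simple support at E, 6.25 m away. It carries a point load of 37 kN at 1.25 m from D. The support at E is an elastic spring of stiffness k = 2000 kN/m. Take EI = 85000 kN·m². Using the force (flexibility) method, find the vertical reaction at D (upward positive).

Choose R_E as the redundant. The primary structure is the cantilever fixed at D.
Deflection at E on the released cantilever, summing each load's contribution:
  point load 37 at a = 1.25: Pa²(3L − a)/(6EI) = 168.6/EI
Flexibility coefficient — unit upward force at E: δ_{EE} = L³/(3EI) = 81.38/EI.
With EI = 85000 kN·m²: δ_0 = 0.001984 m and δ_{EE} = 0.000957 m/kN.
Compatibility — the spring shortens by R_E/k under the reaction it provides: δ_0 − R_E·δ_{EE} = R_E/k. With 1/k = 0.0005 m/kN, R_E = δ_0 / (δ_{EE} + 1/k) = 0.001984 / (0.000957 + 0.0005) = 1.361 kN.
Vertical equilibrium: R_D = ΣP − R_E = 37 − 1.361 = 35.64 kN.

R_D = 35.64 kN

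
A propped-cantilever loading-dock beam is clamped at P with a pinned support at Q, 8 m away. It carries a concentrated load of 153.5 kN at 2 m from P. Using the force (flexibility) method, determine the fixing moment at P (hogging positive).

Release the roller at Q. Primary structure: cantilever fixed at P.
Deflection at Q on the released cantilever, summing each load's contribution:
  point load 153.5 at a = 2: Pa²(3L − a)/(6EI) = 2251/EI
Flexibility coefficient — unit upward force at Q: δ_{QQ} = L³/(3EI) = 170.7/EI.
Compatibility at Q: δ_0 − R_Q·δ_{QQ} = 0, so R_Q = 2251/170.7 = 13.19 kN.
Moment equilibrium about P: M_P = Σ(load moments about P) − R_Q·L = 307 − 13.19×8 = 201.5 kN·m.

M_P = 201.5 kN·m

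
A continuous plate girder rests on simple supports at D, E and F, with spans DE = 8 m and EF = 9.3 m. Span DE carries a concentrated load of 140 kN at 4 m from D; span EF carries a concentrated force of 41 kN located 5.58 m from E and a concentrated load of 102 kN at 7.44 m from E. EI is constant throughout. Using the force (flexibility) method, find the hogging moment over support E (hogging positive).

M_E = 180.5 kN·m

Insert a hinge at E; M_E is the redundant, and each span becomes simply supported.
Rotations at E on the released spans (each span's end-slope, ×1/EI):
  span DE: point load 140 at a = 4: Pab(L + a)/(6LEI) = 560/EI
  span EF: point load 41 at a = 5.58: Pab(L + b)/(6LEI) = 198.6/EI
  span EF: point load 102 at a = 7.44: Pab(L + b)/(6LEI) = 282.3/EI
  relative rotation θ_0 = (560 + 480.9)/EI = 1041/EI
A unit hogging moment at E produces rotation L₁/(3EI) + L₂/(3EI) = 5.767/EI.
Compatibility: M_E·(L₁+L₂)/(3EI) = θ_0, giving M_E = 180.5 kN·m (hogging).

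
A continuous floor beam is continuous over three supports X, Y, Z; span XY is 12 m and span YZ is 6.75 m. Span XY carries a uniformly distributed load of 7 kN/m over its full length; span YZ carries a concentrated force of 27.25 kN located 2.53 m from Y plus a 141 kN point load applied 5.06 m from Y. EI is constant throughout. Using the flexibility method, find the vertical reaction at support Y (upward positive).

R_Y = 125.2 kN

Take M_Y as the redundant. Released structure: two simple spans XY and YZ with a hinge at Y.
End slopes at the hinge Y, treating each span as simply supported:
  span XY: UDL 7: wL³/(24EI) = 504/EI
  span YZ: point load 27.25 at a = 2.53: Pab(L + b)/(6LEI) = 78.8/EI
  span YZ: point load 141 at a = 5.06: Pab(L + b)/(6LEI) = 251.3/EI
  relative rotation θ_0 = (504 + 330.1)/EI = 834.1/EI
A unit hogging moment at Y produces rotation L₁/(3EI) + L₂/(3EI) = 6.25/EI.
Compatibility: M_Y·(L₁+L₂)/(3EI) = θ_0, giving M_Y = 133.5 kN·m (hogging).
Span XY, ΣM about X with M_Y applied at Y: R_Y^{XY}·12 = 504 + 133.5, so R_Y^{XY} = 53.12 kN and R_X = 84 − 53.12 = 30.88 kN.
Span YZ, ΣM about Z: R_Y^{YZ}·6.75 = 353.3 + 133.5, so R_Y^{YZ} = 72.11 kN and R_Z = 168.2 − 72.11 = 96.14 kN.
R_Y = 53.12 + 72.11 = 125.2 kN.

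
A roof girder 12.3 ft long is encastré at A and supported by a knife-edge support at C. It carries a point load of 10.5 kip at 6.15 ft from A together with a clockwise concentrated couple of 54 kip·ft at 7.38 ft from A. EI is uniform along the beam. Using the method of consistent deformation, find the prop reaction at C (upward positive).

R_C = 8.813 kip

Release the roller at C. Primary structure: cantilever fixed at A.
Free-end deflection of the primary structure under the applied loading (downward +):
  point load 10.5 at a = 6.15: Pa²(3L − a)/(6EI) = 2035/EI
  clockwise couple 54 at a = 7.38: M₀a(2L − a)/(2EI) = 3431/EI
  δ_0 = 5467/EI
Flexibility coefficient — unit upward force at C: δ_{CC} = L³/(3EI) = 620.3/EI.
Compatibility at C: δ_0 − R_C·δ_{CC} = 0, so R_C = 5467/620.3 = 8.813 kip.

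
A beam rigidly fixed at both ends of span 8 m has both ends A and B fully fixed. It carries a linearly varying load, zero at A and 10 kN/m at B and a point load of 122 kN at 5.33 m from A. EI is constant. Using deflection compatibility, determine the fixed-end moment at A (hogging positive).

Release both end moments; the primary structure is a simply-supported span AB with redundants M_A and M_B.
End rotations of the released simple span under the applied load (×1/EI):
  at A: triangular load, peak 10: 7w₀L³/(360EI) = 99.56/EI
  at B: triangular load, peak 10: w₀L³/(45EI) = 113.8/EI
  at A: point load 122 at a = 5.33: Pab(L + b)/(6LEI) = 385.9/EI
  at B: point load 122 at a = 5.33: Pab(L + a)/(6LEI) = 482.2/EI
  θ_A0 = 485.5/EI,  θ_B0 = 595.9/EI
Flexibility coefficients: a unit moment at one end gives L/(3EI) there and L/(6EI) at the far end, so f₁₁ = f₂₂ = 2.667/EI and f₁₂ = f₂₁ = 1.333/EI.
Compatibility — zero rotation at each built-in end:
  2.667 M_A + 1.333 M_B = 485.5
  1.333 M_A + 2.667 M_B = 595.9
Solving the pair gives M_A = 93.77 kN·m and M_B = 176.6 kN·m (hogging).

M_A = 93.77 kN·m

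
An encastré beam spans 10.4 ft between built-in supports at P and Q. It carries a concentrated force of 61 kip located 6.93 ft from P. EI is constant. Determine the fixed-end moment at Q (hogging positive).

Take the two fixed-end moments M_P, M_Q as redundants; the released structure is the simple span PQ.
End rotations of the released simple span under the applied load (×1/EI):
  at P: point load 61 at a = 6.93: Pab(L + b)/(6LEI) = 326.1/EI
  at Q: point load 61 at a = 6.93: Pab(L + a)/(6LEI) = 407.4/EI
  θ_P0 = 326.1/EI,  θ_Q0 = 407.4/EI
Flexibility coefficients: a unit moment at one end gives L/(3EI) there and L/(6EI) at the far end, so f₁₁ = f₂₂ = 3.467/EI and f₁₂ = f₂₁ = 1.733/EI.
Compatibility — zero rotation at each built-in end:
  3.467 M_P + 1.733 M_Q = 326.1
  1.733 M_P + 3.467 M_Q = 407.4
Solving the pair gives M_P = 47.06 kip·ft and M_Q = 93.99 kip·ft (hogging).

M_Q = 93.99 kip·ft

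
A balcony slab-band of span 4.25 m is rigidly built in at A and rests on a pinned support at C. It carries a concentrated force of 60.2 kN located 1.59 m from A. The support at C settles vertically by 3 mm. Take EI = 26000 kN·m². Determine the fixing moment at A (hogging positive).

M_A = 61.66 kN·m

Release the roller at C. Primary structure: cantilever fixed at A.
Primary-structure tip deflection at C by superposition:
  point load 60.2 at a = 1.59: Pa²(3L − a)/(6EI) = 283.1/EI
Flexibility coefficient — unit upward force at C: δ_{CC} = L³/(3EI) = 25.59/EI.
With EI = 26000 kN·m²: δ_0 = 0.010888 m and δ_{CC} = 0.000984 m/kN.
Compatibility — the beam at C must follow the support down by 0.003 m: δ_0 − R_C·δ_{CC} = 0.003, so R_C = (0.010888 − 0.003)/0.000984 = 8.014 kN.
Moment equilibrium about A: M_A = Σ(load moments about A) − R_C·L = 95.72 − 8.014×4.25 = 61.66 kN·m.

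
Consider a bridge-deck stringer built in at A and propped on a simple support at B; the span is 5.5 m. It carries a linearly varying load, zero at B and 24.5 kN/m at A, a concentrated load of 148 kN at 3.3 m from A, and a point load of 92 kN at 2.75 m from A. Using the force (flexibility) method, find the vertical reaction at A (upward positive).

R_A = 201.2 kN

Release the roller at B. Primary structure: cantilever fixed at A.
Free-end deflection of the primary structure under the applied loading (downward +):
  triangular load, peak 24.5 at the fixed end: w₀L⁴/(30EI) = 747.3/EI
  point load 148 at a = 3.3: Pa²(3L − a)/(6EI) = 3546/EI
  point load 92 at a = 2.75: Pa²(3L − a)/(6EI) = 1594/EI
  δ_0 = 5888/EI
Tip deflection under a unit load at B: L³/(3EI) = 55.46/EI.
Compatibility at B: δ_0 − R_B·δ_{BB} = 0, so R_B = 5888/55.46 = 106.2 kN.
Vertical equilibrium: R_A = ΣP − R_B = 307.4 − 106.2 = 201.2 kN.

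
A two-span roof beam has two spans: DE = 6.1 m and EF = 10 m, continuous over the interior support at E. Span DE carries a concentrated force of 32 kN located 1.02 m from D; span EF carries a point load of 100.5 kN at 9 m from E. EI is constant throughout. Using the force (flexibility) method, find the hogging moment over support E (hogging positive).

M_E = 36.91 kN·m

Insert a hinge at E; M_E is the redundant, and each span becomes simply supported.
End slopes at the hinge E, treating each span as simply supported:
  span DE: point load 32 at a = 1.02: Pab(L + a)/(6LEI) = 32.26/EI
  span EF: point load 100.5 at a = 9: Pab(L + b)/(6LEI) = 165.8/EI
  relative rotation θ_0 = (32.26 + 165.8)/EI = 198.1/EI
A unit hogging moment at E produces rotation L₁/(3EI) + L₂/(3EI) = 5.367/EI.
Compatibility: M_E·(L₁+L₂)/(3EI) = θ_0, giving M_E = 36.91 kN·m (hogging).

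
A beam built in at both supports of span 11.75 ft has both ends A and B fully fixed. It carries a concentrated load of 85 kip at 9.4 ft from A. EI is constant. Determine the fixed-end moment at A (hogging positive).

Release both end moments; the primary structure is a simply-supported span AB with redundants M_A and M_B.
End rotations of the released simple span under the applied load (×1/EI):
  at A: point load 85 at a = 9.4: Pab(L + b)/(6LEI) = 375.5/EI
  at B: point load 85 at a = 9.4: Pab(L + a)/(6LEI) = 563.3/EI
  θ_A0 = 375.5/EI,  θ_B0 = 563.3/EI
Flexibility coefficients: a unit moment at one end gives L/(3EI) there and L/(6EI) at the far end, so f₁₁ = f₂₂ = 3.917/EI and f₁₂ = f₂₁ = 1.958/EI.
Compatibility — zero rotation at each built-in end:
  3.917 M_A + 1.958 M_B = 375.5
  1.958 M_A + 3.917 M_B = 563.3
Solving the pair gives M_A = 31.96 kip·ft and M_B = 127.8 kip·ft (hogging).

M_A = 31.96 kip·ft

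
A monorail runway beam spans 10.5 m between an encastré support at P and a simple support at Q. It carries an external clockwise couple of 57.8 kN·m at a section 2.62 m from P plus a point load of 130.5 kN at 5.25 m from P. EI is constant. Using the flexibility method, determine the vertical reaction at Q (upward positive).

Remove the prop at Q; the released (primary) structure is a cantilever built in at P.
Deflection at Q on the released cantilever, summing each load's contribution:
  clockwise couple 57.8 at a = 2.62: M₀a(2L − a)/(2EI) = 1392/EI
  point load 130.5 at a = 5.25: Pa²(3L − a)/(6EI) = 15736/EI
  δ_0 = 17128/EI
Flexibility coefficient — unit upward force at Q: δ_{QQ} = L³/(3EI) = 385.9/EI.
Compatibility at Q: δ_0 − R_Q·δ_{QQ} = 0, so R_Q = 17128/385.9 = 44.39 kN.

R_Q = 44.39 kN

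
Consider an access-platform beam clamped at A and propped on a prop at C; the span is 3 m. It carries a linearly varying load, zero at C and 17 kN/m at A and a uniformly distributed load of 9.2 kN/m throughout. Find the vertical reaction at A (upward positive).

Remove the prop at C; the released (primary) structure is a cantilever built in at A.
Free-end deflection of the primary structure under the applied loading (downward +):
  triangular load, peak 17 at the fixed end: w₀L⁴/(30EI) = 45.9/EI
  UDL 9.2: wL⁴/(8EI) = 93.15/EI
  δ_0 = 139.1/EI
Flexibility coefficient — unit upward force at C: δ_{CC} = L³/(3EI) = 9/EI.
Compatibility at C: δ_0 − R_C·δ_{CC} = 0, so R_C = 139.1/9 = 15.45 kN.
Vertical equilibrium: R_A = ΣP − R_C = 53.1 − 15.45 = 37.65 kN.

R_A = 37.65 kN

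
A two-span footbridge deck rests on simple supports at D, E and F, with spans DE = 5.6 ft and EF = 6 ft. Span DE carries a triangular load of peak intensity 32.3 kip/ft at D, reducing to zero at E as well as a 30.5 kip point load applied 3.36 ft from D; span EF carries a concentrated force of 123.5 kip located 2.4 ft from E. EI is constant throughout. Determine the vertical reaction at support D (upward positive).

Insert a hinge at E; M_E is the redundant, and each span becomes simply supported.
End slopes at the hinge E, treating each span as simply supported:
  span DE: triangular load, peak 32.3: 7w₀L³/(360EI) = 110.3/EI
  span DE: point load 30.5 at a = 3.36: Pab(L + a)/(6LEI) = 61.21/EI
  span EF: point load 123.5 at a = 2.4: Pab(L + b)/(6LEI) = 284.5/EI
  relative rotation θ_0 = (171.5 + 284.5)/EI = 456.1/EI
A unit hogging moment at E produces rotation L₁/(3EI) + L₂/(3EI) = 3.867/EI.
Slope continuity at E: θ_0 = M_E·3.867/EI, so M_E = 456.1/3.867 = 117.9 kip·ft (hogging).
Span DE, ΣM about D with M_E applied at E: R_E^{DE}·5.6 = 271.3 + 117.9, so R_E^{DE} = 69.51 kip and R_D = 120.9 − 69.51 = 51.43 kip.

R_D = 51.43 kip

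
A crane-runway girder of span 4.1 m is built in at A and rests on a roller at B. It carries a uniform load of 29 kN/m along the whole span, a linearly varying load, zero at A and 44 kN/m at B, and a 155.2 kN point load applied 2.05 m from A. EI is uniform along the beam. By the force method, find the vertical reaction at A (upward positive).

Remove the prop at B; the released (primary) structure is a cantilever built in at A.
Primary-structure tip deflection at B by superposition:
  UDL 29: wL⁴/(8EI) = 1024/EI
  triangular load, peak 44 at the free end: 11w₀L⁴/(120EI) = 1140/EI
  point load 155.2 at a = 2.05: Pa²(3L − a)/(6EI) = 1114/EI
  δ_0 = 3278/EI
Flexibility coefficient — unit upward force at B: δ_{BB} = L³/(3EI) = 22.97/EI.
The prop prevents deflection at B: R_B = δ_0/δ_{BB} = 3278/22.97 = 142.7 kN.
Vertical equilibrium: R_A = ΣP − R_B = 364.3 − 142.7 = 221.6 kN.

R_A = 221.6 kN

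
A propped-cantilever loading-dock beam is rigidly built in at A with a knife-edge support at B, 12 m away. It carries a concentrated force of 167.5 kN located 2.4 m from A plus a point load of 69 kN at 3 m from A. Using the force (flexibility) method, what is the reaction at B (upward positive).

R_B = 15.31 kN

Take the reaction at B as the redundant and release it; the primary structure is a cantilever fixed at A.
Primary-structure tip deflection at B by superposition:
  point load 167.5 at a = 2.4: Pa²(3L − a)/(6EI) = 5403/EI
  point load 69 at a = 3: Pa²(3L − a)/(6EI) = 3416/EI
  δ_0 = 8818/EI
Flexibility coefficient — unit upward force at B: δ_{BB} = L³/(3EI) = 576/EI.
Compatibility at B: δ_0 − R_B·δ_{BB} = 0, so R_B = 8818/576 = 15.31 kN.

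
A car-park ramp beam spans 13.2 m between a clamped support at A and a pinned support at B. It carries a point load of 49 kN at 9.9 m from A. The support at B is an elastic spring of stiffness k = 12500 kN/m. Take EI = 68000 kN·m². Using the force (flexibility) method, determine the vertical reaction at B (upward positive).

Release the roller at B. Primary structure: cantilever fixed at A.
Free-end deflection of the primary structure under the applied loading (downward +):
  point load 49 at a = 9.9: Pa²(3L − a)/(6EI) = 23772/EI
Tip deflection under a unit load at B: L³/(3EI) = 766.7/EI.
With EI = 68000 kN·m²: δ_0 = 0.34959 m and δ_{BB} = 0.011274 m/kN.
Compatibility — the spring shortens by R_B/k under the reaction it provides: δ_0 − R_B·δ_{BB} = R_B/k. With 1/k = 0.00008 m/kN, R_B = δ_0 / (δ_{BB} + 1/k) = 0.34959 / (0.011274 + 0.00008) = 30.79 kN.

R_B = 30.79 kN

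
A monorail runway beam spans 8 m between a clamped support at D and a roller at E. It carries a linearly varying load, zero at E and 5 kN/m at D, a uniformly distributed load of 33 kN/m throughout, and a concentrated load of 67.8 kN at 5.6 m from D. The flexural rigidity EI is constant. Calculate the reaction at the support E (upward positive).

Release the roller at E. Primary structure: cantilever fixed at D.
Deflection at E on the released cantilever, summing each load's contribution:
  triangular load, peak 5 at the fixed end: w₀L⁴/(30EI) = 682.7/EI
  UDL 33: wL⁴/(8EI) = 16896/EI
  point load 67.8 at a = 5.6: Pa²(3L − a)/(6EI) = 6520/EI
  δ_0 = 24099/EI
Flexibility coefficient — unit upward force at E: δ_{EE} = L³/(3EI) = 170.7/EI.
Compatibility at E: δ_0 − R_E·δ_{EE} = 0, so R_E = 24099/170.7 = 141.2 kN.

R_E = 141.2 kN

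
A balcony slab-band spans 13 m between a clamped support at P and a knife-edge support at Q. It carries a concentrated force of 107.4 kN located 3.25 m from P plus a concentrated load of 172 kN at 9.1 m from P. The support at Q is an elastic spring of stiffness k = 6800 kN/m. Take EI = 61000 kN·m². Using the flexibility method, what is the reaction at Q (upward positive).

R_Q = 104.9 kN

Choose R_Q as the redundant. The primary structure is the cantilever fixed at P.
Downward deflection at the released point Q due to the loads:
  point load 107.4 at a = 3.25: Pa²(3L − a)/(6EI) = 6759/EI
  point load 172 at a = 9.1: Pa²(3L − a)/(6EI) = 70979/EI
  δ_0 = 77738/EI
Flexibility coefficient — unit upward force at Q: δ_{QQ} = L³/(3EI) = 732.3/EI.
With EI = 61000 kN·m²: δ_0 = 1.2744 m and δ_{QQ} = 0.012005 m/kN.
Compatibility — the spring shortens by R_Q/k under the reaction it provides: δ_0 − R_Q·δ_{QQ} = R_Q/k. With 1/k = 0.000147 m/kN, R_Q = δ_0 / (δ_{QQ} + 1/k) = 1.2744 / (0.012005 + 0.000147) = 104.9 kN.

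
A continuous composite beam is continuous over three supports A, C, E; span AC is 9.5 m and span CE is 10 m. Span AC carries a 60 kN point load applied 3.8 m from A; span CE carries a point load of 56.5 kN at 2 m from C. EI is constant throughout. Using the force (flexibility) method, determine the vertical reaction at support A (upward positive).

Insert a hinge at C; M_C is the redundant, and each span becomes simply supported.
End slopes at the hinge C, treating each span as simply supported:
  span AC: point load 60 at a = 3.8: Pab(L + a)/(6LEI) = 303.2/EI
  span CE: point load 56.5 at a = 2: Pab(L + b)/(6LEI) = 271.2/EI
  relative rotation θ_0 = (303.2 + 271.2)/EI = 574.4/EI
A unit hogging moment at C produces rotation L₁/(3EI) + L₂/(3EI) = 6.5/EI.
Slope continuity at C: θ_0 = M_C·6.5/EI, so M_C = 574.4/6.5 = 88.38 kN·m (hogging).
Span AC, ΣM about A with M_C applied at C: R_C^{AC}·9.5 = 228 + 88.38, so R_C^{AC} = 33.3 kN and R_A = 60 − 33.3 = 26.7 kN.

R_A = 26.7 kN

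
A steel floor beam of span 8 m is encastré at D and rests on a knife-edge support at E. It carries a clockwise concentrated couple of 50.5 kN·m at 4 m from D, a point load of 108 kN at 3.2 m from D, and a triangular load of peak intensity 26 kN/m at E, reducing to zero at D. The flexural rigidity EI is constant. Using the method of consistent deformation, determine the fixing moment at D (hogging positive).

M_D = 256.6 kN·m

Remove the prop at E; the released (primary) structure is a cantilever built in at D.
Free-end deflection of the primary structure under the applied loading (downward +):
  clockwise couple 50.5 at a = 4: M₀a(2L − a)/(2EI) = 1212/EI
  point load 108 at a = 3.2: Pa²(3L − a)/(6EI) = 3834/EI
  triangular load, peak 26 at the free end: 11w₀L⁴/(120EI) = 9762/EI
  δ_0 = 14808/EI
Tip deflection under a unit load at E: L³/(3EI) = 170.7/EI.
The prop prevents deflection at E: R_E = δ_0/δ_{EE} = 14808/170.7 = 86.77 kN.
Moment equilibrium about D: M_D = Σ(load moments about D) − R_E·L = 950.8 − 86.77×8 = 256.6 kN·m.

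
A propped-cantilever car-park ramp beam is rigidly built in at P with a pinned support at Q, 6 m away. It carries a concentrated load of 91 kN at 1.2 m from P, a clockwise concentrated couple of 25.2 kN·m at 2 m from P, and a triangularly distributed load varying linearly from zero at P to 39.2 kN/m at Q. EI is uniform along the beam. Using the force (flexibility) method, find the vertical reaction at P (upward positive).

R_P = 135.3 kN

Release the roller at Q. Primary structure: cantilever fixed at P.
Deflection at Q on the released cantilever, summing each load's contribution:
  point load 91 at a = 1.2: Pa²(3L − a)/(6EI) = 366.9/EI
  clockwise couple 25.2 at a = 2: M₀a(2L − a)/(2EI) = 252/EI
  triangular load, peak 39.2 at the free end: 11w₀L⁴/(120EI) = 4657/EI
  δ_0 = 5276/EI
Flexibility coefficient — unit upward force at Q: δ_{QQ} = L³/(3EI) = 72/EI.
The prop prevents deflection at Q: R_Q = δ_0/δ_{QQ} = 5276/72 = 73.28 kN.
Vertical equilibrium: R_P = ΣP − R_Q = 208.6 − 73.28 = 135.3 kN.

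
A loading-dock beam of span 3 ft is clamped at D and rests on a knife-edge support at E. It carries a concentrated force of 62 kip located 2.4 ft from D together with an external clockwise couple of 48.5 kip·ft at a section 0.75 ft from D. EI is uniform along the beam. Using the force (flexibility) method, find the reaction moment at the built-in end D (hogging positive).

M_D = 34.53 kip·ft

Release the roller at E. Primary structure: cantilever fixed at D.
Primary-structure tip deflection at E by superposition:
  point load 62 at a = 2.4: Pa²(3L − a)/(6EI) = 392.8/EI
  clockwise couple 48.5 at a = 0.75: M₀a(2L − a)/(2EI) = 95.48/EI
  δ_0 = 488.3/EI
Flexibility coefficient — unit upward force at E: δ_{EE} = L³/(3EI) = 9/EI.
Compatibility at E: δ_0 − R_E·δ_{EE} = 0, so R_E = 488.3/9 = 54.26 kip.
Moment equilibrium about D: M_D = Σ(load moments about D) − R_E·L = 197.3 − 54.26×3 = 34.53 kip·ft.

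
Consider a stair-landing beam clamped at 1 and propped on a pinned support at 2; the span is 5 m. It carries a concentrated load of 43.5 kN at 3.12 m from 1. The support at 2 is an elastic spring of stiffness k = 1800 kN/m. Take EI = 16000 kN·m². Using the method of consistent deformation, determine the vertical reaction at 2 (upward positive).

R_2 = 16.58 kN

Remove the prop at 2; the released (primary) structure is a cantilever built in at 1.
Primary-structure tip deflection at 2 by superposition:
  point load 43.5 at a = 3.12: Pa²(3L − a)/(6EI) = 838.4/EI
Tip deflection under a unit load at 2: L³/(3EI) = 41.67/EI.
With EI = 16000 kN·m²: δ_0 = 0.052401 m and δ_{22} = 0.002604 m/kN.
Compatibility — the spring shortens by R_2/k under the reaction it provides: δ_0 − R_2·δ_{22} = R_2/k. With 1/k = 0.000556 m/kN, R_2 = δ_0 / (δ_{22} + 1/k) = 0.052401 / (0.002604 + 0.000556) = 16.58 kN.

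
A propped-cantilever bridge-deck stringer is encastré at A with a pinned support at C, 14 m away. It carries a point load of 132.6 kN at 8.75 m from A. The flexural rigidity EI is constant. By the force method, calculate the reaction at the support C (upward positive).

R_C = 61.51 kN

Take the reaction at C as the redundant and release it; the primary structure is a cantilever fixed at A.
Free-end deflection of the primary structure under the applied loading (downward +):
  point load 132.6 at a = 8.75: Pa²(3L − a)/(6EI) = 56260/EI
Tip deflection under a unit load at C: L³/(3EI) = 914.7/EI.
Compatibility at C: δ_0 − R_C·δ_{CC} = 0, so R_C = 56260/914.7 = 61.51 kN.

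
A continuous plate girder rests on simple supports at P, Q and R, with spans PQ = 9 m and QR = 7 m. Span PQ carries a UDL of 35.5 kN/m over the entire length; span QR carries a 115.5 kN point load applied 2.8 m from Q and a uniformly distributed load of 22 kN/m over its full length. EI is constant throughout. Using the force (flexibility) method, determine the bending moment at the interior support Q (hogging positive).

Release continuity at Q by inserting a hinge; the redundant is the internal moment M_Q. The primary structure is two simply-supported spans PQ and QR.
Discontinuity in slope at Q on the released structure — sum the simple-span end rotations:
  span PQ: UDL 35.5: wL³/(24EI) = 1078/EI
  span QR: point load 115.5 at a = 2.8: Pab(L + b)/(6LEI) = 362.2/EI
  span QR: UDL 22: wL³/(24EI) = 314.4/EI
  relative rotation θ_0 = (1078 + 676.6)/EI = 1755/EI
A unit hogging moment at Q produces rotation L₁/(3EI) + L₂/(3EI) = 5.333/EI.
Slope continuity at Q: θ_0 = M_Q·5.333/EI, so M_Q = 1755/5.333 = 329.1 kN·m (hogging).

M_Q = 329.1 kN·m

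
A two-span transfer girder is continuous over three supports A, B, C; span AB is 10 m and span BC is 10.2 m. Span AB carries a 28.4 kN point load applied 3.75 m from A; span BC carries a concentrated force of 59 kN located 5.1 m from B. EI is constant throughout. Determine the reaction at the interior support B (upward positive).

Insert a hinge at B; M_B is the redundant, and each span becomes simply supported.
Discontinuity in slope at B on the released structure — sum the simple-span end rotations:
  span AB: point load 28.4 at a = 3.75: Pab(L + a)/(6LEI) = 152.5/EI
  span BC: point load 59 at a = 5.1: Pab(L + b)/(6LEI) = 383.6/EI
  relative rotation θ_0 = (152.5 + 383.6)/EI = 536.2/EI
A unit hogging moment at B produces rotation L₁/(3EI) + L₂/(3EI) = 6.733/EI.
Slope continuity at B: θ_0 = M_B·6.733/EI, so M_B = 536.2/6.733 = 79.63 kN·m (hogging).
Span AB, ΣM about A with M_B applied at B: R_B^{AB}·10 = 106.5 + 79.63, so R_B^{AB} = 18.61 kN and R_A = 28.4 − 18.61 = 9.787 kN.
Span BC, ΣM about C: R_B^{BC}·10.2 = 300.9 + 79.63, so R_B^{BC} = 37.31 kN and R_C = 59 − 37.31 = 21.69 kN.
R_B = 18.61 + 37.31 = 55.92 kN.

R_B = 55.92 kN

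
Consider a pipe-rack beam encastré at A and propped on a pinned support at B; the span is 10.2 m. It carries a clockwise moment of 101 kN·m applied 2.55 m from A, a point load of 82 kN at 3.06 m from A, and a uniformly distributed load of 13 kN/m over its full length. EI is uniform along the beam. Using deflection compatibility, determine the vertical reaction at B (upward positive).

R_B = 66.19 kN

Take the reaction at B as the redundant and release it; the primary structure is a cantilever fixed at A.
Free-end deflection of the primary structure under the applied loading (downward +):
  clockwise couple 101 at a = 2.55: M₀a(2L − a)/(2EI) = 2299/EI
  point load 82 at a = 3.06: Pa²(3L − a)/(6EI) = 3524/EI
  UDL 13: wL⁴/(8EI) = 17590/EI
  δ_0 = 23412/EI
Tip deflection under a unit load at B: L³/(3EI) = 353.7/EI.
Compatibility at B: δ_0 − R_B·δ_{BB} = 0, so R_B = 23412/353.7 = 66.19 kN.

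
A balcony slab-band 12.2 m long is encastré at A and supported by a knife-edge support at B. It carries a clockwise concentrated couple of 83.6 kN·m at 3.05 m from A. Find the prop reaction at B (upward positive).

R_B = 4.497 kN

Remove the prop at B; the released (primary) structure is a cantilever built in at A.
Downward deflection at the released point B due to the loads:
  clockwise couple 83.6 at a = 3.05: M₀a(2L − a)/(2EI) = 2722/EI
Flexibility coefficient — unit upward force at B: δ_{BB} = L³/(3EI) = 605.3/EI.
Compatibility at B: δ_0 − R_B·δ_{BB} = 0, so R_B = 2722/605.3 = 4.497 kN.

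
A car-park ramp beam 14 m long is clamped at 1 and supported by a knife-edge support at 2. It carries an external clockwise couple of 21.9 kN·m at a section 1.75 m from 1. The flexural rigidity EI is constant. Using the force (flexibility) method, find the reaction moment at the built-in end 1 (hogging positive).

Take the reaction at 2 as the redundant and release it; the primary structure is a cantilever fixed at 1.
Downward deflection at the released point 2 due to the loads:
  clockwise couple 21.9 at a = 1.75: M₀a(2L − a)/(2EI) = 503/EI
Tip deflection under a unit load at 2: L³/(3EI) = 914.7/EI.
Compatibility at 2: δ_0 − R_2·δ_{22} = 0, so R_2 = 503/914.7 = 0.5499 kN.
Moment equilibrium about 1: M_1 = Σ(load moments about 1) − R_2·L = 21.9 − 0.5499×14 = 14.2 kN·m.

M_1 = 14.2 kN·m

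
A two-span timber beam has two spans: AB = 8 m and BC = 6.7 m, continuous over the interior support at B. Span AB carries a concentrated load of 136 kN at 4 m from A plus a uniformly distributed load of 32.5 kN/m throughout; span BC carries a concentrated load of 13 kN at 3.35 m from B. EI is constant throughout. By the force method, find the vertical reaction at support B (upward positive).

Insert a hinge at B; M_B is the redundant, and each span becomes simply supported.
End slopes at the hinge B, treating each span as simply supported:
  span AB: point load 136 at a = 4: Pab(L + a)/(6LEI) = 544/EI
  span AB: UDL 32.5: wL³/(24EI) = 693.3/EI
  span BC: point load 13 at a = 3.35: Pab(L + b)/(6LEI) = 36.47/EI
  relative rotation θ_0 = (1237 + 36.47)/EI = 1274/EI
A unit hogging moment at B produces rotation L₁/(3EI) + L₂/(3EI) = 4.9/EI.
Slope continuity at B: θ_0 = M_B·4.9/EI, so M_B = 1274/4.9 = 260 kN·m (hogging).
Span AB, ΣM about A with M_B applied at B: R_B^{AB}·8 = 1584 + 260, so R_B^{AB} = 230.5 kN and R_A = 396 − 230.5 = 165.5 kN.
Span BC, ΣM about C: R_B^{BC}·6.7 = 43.55 + 260, so R_B^{BC} = 45.3 kN and R_C = 13 − 45.3 = -32.3 kN.
R_B = 230.5 + 45.3 = 275.8 kN.

R_B = 275.8 kN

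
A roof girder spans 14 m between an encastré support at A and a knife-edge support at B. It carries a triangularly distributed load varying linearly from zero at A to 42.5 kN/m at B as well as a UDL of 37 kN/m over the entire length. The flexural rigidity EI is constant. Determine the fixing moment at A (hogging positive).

Remove the prop at B; the released (primary) structure is a cantilever built in at A.
Deflection at B on the released cantilever, summing each load's contribution:
  triangular load, peak 42.5 at the free end: 11w₀L⁴/(120EI) = 149662/EI
  UDL 37: wL⁴/(8EI) = 177674/EI
  δ_0 = 327336/EI
Tip deflection under a unit load at B: L³/(3EI) = 914.7/EI.
The prop prevents deflection at B: R_B = δ_0/δ_{BB} = 327336/914.7 = 357.9 kN.
Moment equilibrium about A: M_A = Σ(load moments about A) − R_B·L = 6403 − 357.9×14 = 1392 kN·m.

M_A = 1392 kN·m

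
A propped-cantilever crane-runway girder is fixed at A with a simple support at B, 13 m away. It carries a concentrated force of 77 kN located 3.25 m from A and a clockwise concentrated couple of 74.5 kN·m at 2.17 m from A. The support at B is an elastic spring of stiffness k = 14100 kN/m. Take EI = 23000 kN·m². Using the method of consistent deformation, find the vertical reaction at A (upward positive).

R_A = 67.77 kN

Take the reaction at B as the redundant and release it; the primary structure is a cantilever fixed at A.
Primary-structure tip deflection at B by superposition:
  point load 77 at a = 3.25: Pa²(3L − a)/(6EI) = 4846/EI
  clockwise couple 74.5 at a = 2.17: M₀a(2L − a)/(2EI) = 1926/EI
  δ_0 = 6772/EI
Tip deflection under a unit load at B: L³/(3EI) = 732.3/EI.
With EI = 23000 kN·m²: δ_0 = 0.29444 m and δ_{BB} = 0.031841 m/kN.
Compatibility — the spring shortens by R_B/k under the reaction it provides: δ_0 − R_B·δ_{BB} = R_B/k. With 1/k = 0.000071 m/kN, R_B = δ_0 / (δ_{BB} + 1/k) = 0.29444 / (0.031841 + 0.000071) = 9.227 kN.
Vertical equilibrium: R_A = ΣP − R_B = 77 − 9.227 = 67.77 kN.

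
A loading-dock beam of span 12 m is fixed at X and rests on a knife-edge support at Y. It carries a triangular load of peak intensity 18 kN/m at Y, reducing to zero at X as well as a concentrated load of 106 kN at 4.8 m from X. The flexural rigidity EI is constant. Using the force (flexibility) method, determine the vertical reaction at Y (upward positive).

R_Y = 81.45 kN

Release the roller at Y. Primary structure: cantilever fixed at X.
Free-end deflection of the primary structure under the applied loading (downward +):
  triangular load, peak 18 at the free end: 11w₀L⁴/(120EI) = 34214/EI
  point load 106 at a = 4.8: Pa²(3L − a)/(6EI) = 12700/EI
  δ_0 = 46914/EI
Flexibility coefficient — unit upward force at Y: δ_{YY} = L³/(3EI) = 576/EI.
Compatibility at Y: δ_0 − R_Y·δ_{YY} = 0, so R_Y = 46914/576 = 81.45 kN.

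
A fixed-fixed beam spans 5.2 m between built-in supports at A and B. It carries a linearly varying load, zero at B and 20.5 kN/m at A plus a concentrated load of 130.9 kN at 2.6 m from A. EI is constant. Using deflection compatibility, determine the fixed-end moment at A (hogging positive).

Take the two fixed-end moments M_A, M_B as redundants; the released structure is the simple span AB.
Simple-span end rotations at A and B under the given loads:
  at A: triangular load, peak 20.5: w₀L³/(45EI) = 64.05/EI
  at B: triangular load, peak 20.5: 7w₀L³/(360EI) = 56.05/EI
  at A: point load 130.9 at a = 2.6: Pab(L + b)/(6LEI) = 221.2/EI
  at B: point load 130.9 at a = 2.6: Pab(L + a)/(6LEI) = 221.2/EI
  θ_A0 = 285.3/EI,  θ_B0 = 277.3/EI
Flexibility coefficients: a unit moment at one end gives L/(3EI) there and L/(6EI) at the far end, so f₁₁ = f₂₂ = 1.733/EI and f₁₂ = f₂₁ = 0.8667/EI.
Compatibility — zero rotation at each built-in end:
  1.733 M_A + 0.8667 M_B = 285.3
  0.8667 M_A + 1.733 M_B = 277.3
Solving the pair gives M_A = 112.8 kN·m and M_B = 103.6 kN·m (hogging).

M_A = 112.8 kN·m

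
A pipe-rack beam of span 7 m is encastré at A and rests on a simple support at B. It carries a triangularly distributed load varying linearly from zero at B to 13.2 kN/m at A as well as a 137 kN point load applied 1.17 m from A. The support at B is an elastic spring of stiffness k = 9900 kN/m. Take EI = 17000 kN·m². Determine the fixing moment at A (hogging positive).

M_A = 167 kN·m

Choose R_B as the redundant. The primary structure is the cantilever fixed at A.
Downward deflection at the released point B due to the loads:
  triangular load, peak 13.2 at the fixed end: w₀L⁴/(30EI) = 1056/EI
  point load 137 at a = 1.17: Pa²(3L − a)/(6EI) = 619.8/EI
  δ_0 = 1676/EI
Tip deflection under a unit load at B: L³/(3EI) = 114.3/EI.
With EI = 17000 kN·m²: δ_0 = 0.098603 m and δ_{BB} = 0.006725 m/kN.
Compatibility — the spring shortens by R_B/k under the reaction it provides: δ_0 − R_B·δ_{BB} = R_B/k. With 1/k = 0.000101 m/kN, R_B = δ_0 / (δ_{BB} + 1/k) = 0.098603 / (0.006725 + 0.000101) = 14.44 kN.
Moment equilibrium about A: M_A = Σ(load moments about A) − R_B·L = 268.1 − 14.44×7 = 167 kN·m.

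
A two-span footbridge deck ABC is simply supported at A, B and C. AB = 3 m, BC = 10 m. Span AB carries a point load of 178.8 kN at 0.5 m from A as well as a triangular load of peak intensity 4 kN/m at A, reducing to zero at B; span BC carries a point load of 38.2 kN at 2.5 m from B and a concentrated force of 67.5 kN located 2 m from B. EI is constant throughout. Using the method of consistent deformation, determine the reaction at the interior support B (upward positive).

R_B = 172.3 kN

Insert a hinge at B; M_B is the redundant, and each span becomes simply supported.
Rotations at B on the released spans (each span's end-slope, ×1/EI):
  span AB: point load 178.8 at a = 0.5: Pab(L + a)/(6LEI) = 43.46/EI
  span AB: triangular load, peak 4: 7w₀L³/(360EI) = 2.1/EI
  span BC: point load 38.2 at a = 2.5: Pab(L + b)/(6LEI) = 208.9/EI
  span BC: point load 67.5 at a = 2: Pab(L + b)/(6LEI) = 324/EI
  relative rotation θ_0 = (45.56 + 532.9)/EI = 578.5/EI
A unit hogging moment at B produces rotation L₁/(3EI) + L₂/(3EI) = 4.333/EI.
Slope continuity at B: θ_0 = M_B·4.333/EI, so M_B = 578.5/4.333 = 133.5 kN·m (hogging).
Span AB, ΣM about A with M_B applied at B: R_B^{AB}·3 = 95.4 + 133.5, so R_B^{AB} = 76.3 kN and R_A = 184.8 − 76.3 = 108.5 kN.
Span BC, ΣM about C: R_B^{BC}·10 = 826.5 + 133.5, so R_B^{BC} = 96 kN and R_C = 105.7 − 96 = 9.701 kN.
R_B = 76.3 + 96 = 172.3 kN.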